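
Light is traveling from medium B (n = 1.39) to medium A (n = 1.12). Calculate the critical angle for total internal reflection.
θc = arcsin(n₂/n₁) = 53.68°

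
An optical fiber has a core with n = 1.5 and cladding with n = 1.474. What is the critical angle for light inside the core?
θc = arcsin(n_cladding/n_core) = 79.32°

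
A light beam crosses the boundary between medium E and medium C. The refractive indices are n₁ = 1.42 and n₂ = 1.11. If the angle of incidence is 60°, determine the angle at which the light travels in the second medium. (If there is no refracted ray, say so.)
sin θ₂ = (n₁/n₂)·sin θ₁ = 1.108 > 1, so there is no refracted ray — the light undergoes total internal reflection.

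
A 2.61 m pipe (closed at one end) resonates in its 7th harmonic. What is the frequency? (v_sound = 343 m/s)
fₙ = nv/(4L) = 230 Hz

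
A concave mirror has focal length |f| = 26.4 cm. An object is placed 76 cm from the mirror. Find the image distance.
f = +26.4 cm (concave); 1/di = 1/f − 1/do → di = 40.45 cm (real image, in front of mirror)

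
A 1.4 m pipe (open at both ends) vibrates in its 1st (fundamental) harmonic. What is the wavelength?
λₙ = 2L/n = 2.8 m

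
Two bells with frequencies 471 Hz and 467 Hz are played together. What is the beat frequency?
4 Hz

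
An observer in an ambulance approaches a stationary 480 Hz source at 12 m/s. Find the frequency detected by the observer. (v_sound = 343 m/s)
f_obs = f·(v + v_o)/v = 496.8 Hz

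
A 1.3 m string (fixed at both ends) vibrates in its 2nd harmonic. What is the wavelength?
λₙ = 2L/n = 1.3 m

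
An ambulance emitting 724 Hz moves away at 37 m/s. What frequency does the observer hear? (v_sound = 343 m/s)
f_obs = f·v/(v + v_s) = 653.5 Hz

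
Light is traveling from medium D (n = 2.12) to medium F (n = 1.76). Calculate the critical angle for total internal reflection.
θc = arcsin(n₂/n₁) = 56.12°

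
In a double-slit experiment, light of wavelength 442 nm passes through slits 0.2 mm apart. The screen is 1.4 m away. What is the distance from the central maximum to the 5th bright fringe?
y = mλL/d = 15.47 mm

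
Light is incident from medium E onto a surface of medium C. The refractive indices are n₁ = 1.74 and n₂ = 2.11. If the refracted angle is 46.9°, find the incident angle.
sin θ₁ = (n₂/n₁)·sin θ₂ → θ₁ = 62.3°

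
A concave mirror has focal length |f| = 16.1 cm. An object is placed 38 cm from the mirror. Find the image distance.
f = +16.1 cm (concave); 1/di = 1/f − 1/do → di = 27.94 cm (real image, in front of mirror)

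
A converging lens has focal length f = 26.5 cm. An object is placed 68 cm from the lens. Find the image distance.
1/di = 1/f − 1/do → di = 43.42 cm (real image)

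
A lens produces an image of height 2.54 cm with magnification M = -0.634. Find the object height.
ho = |hi|/|M| = 4.006 cm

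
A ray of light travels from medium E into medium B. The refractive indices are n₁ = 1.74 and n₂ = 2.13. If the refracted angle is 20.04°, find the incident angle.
sin θ₁ = (n₂/n₁)·sin θ₂ → θ₁ = 24.8°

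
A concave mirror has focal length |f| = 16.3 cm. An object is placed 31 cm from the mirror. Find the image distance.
f = +16.3 cm (concave); 1/di = 1/f − 1/do → di = 34.37 cm (real image, in front of mirror)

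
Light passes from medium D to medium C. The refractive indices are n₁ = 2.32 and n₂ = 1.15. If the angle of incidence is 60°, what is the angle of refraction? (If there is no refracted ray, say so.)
sin θ₂ = (n₁/n₂)·sin θ₁ = 1.747 > 1, so there is no refracted ray — the light undergoes total internal reflection.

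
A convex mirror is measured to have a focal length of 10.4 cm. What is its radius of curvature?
R = 2|f| = 20.8 cm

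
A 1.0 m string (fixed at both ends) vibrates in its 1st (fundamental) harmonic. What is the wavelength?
λₙ = 2L/n = 2 m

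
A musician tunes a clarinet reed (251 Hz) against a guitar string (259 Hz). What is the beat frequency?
8 Hz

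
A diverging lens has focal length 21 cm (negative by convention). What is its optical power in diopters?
P = 1/f = -4.762 D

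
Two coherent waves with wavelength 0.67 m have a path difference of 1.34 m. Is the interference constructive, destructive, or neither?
constructive — path difference = 2λ, a whole number of wavelengths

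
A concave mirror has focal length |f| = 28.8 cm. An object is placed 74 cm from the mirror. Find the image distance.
f = +28.8 cm (concave); 1/di = 1/f − 1/do → di = 47.15 cm (real image, in front of mirror)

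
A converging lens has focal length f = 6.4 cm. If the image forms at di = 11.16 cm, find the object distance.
1/do = 1/f − 1/di → do = 15.01 cm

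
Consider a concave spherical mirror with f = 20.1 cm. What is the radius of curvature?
R = 2|f| = 40.2 cm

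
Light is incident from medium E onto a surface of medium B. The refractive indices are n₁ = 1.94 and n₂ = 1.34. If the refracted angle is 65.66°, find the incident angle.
sin θ₁ = (n₂/n₁)·sin θ₂ → θ₁ = 39°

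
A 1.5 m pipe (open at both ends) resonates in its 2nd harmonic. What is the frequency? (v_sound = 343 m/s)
fₙ = nv/(2L) = 228.7 Hz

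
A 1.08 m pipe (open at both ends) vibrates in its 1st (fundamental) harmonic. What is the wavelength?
λₙ = 2L/n = 2.16 m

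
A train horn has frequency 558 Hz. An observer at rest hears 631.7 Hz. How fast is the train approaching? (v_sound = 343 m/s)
v_s = v·(1 − f/f_obs) = 40.02 m/s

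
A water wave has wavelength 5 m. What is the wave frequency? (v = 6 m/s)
f = v/λ = 1.2 Hz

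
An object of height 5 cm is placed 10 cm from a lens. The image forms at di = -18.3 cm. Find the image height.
hi = (-di/do) × ho = 9.15 cm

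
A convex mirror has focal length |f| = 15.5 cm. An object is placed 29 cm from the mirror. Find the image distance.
f = −15.5 cm (convex); 1/di = 1/f − 1/do → di = -10.1 cm (virtual image, behind mirror)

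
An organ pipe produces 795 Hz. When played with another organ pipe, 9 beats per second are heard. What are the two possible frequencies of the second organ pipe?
f₂ = 795 ± 9 Hz → 804 Hz or 786 Hz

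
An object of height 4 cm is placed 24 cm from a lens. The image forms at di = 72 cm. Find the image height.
hi = (-di/do) × ho = -12 cm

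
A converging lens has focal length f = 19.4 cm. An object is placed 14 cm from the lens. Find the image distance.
1/di = 1/f − 1/do → di = -50.3 cm (virtual image)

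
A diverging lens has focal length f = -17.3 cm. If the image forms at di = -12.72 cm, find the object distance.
1/do = 1/f − 1/di → do = 48.05 cm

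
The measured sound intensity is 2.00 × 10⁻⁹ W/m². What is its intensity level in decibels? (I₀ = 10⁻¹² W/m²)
β = 10·log₁₀(I/I₀) = 33.01 dB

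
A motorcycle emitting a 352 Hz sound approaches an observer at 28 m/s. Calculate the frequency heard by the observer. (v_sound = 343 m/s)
f_obs = f·v/(v − v_s) = 383.3 Hz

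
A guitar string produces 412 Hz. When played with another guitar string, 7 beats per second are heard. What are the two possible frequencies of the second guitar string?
f₂ = 412 ± 7 Hz → 419 Hz or 405 Hz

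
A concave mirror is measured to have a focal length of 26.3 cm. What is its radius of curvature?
R = 2|f| = 52.6 cm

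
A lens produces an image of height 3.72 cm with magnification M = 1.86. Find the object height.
ho = |hi|/|M| = 2 cm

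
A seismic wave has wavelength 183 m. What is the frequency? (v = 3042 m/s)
f = v/λ = 16.62 Hz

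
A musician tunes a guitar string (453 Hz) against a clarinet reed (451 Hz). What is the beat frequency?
2 Hz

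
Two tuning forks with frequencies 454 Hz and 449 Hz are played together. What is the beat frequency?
5 Hz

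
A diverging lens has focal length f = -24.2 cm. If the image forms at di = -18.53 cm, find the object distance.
1/do = 1/f − 1/di → do = 79.09 cm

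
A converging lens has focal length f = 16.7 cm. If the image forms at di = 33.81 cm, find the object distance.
1/do = 1/f − 1/di → do = 33 cm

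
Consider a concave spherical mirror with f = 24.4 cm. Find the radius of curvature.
R = 2|f| = 48.8 cm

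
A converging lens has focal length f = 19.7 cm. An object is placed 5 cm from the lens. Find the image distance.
1/di = 1/f − 1/do → di = -6.701 cm (virtual image)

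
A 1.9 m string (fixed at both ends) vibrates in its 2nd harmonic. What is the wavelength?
λₙ = 2L/n = 1.9 m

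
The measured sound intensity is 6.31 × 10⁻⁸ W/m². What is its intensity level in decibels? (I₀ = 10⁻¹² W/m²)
β = 10·log₁₀(I/I₀) = 48 dB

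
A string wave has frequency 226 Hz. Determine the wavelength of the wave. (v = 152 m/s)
λ = v/f = 0.6726 m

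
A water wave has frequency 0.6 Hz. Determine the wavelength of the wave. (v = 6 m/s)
λ = v/f = 10 m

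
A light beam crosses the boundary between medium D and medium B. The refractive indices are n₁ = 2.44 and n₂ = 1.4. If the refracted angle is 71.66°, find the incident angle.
sin θ₁ = (n₂/n₁)·sin θ₂ → θ₁ = 33°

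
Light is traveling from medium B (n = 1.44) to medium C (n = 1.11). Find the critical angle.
θc = arcsin(n₂/n₁) = 50.43°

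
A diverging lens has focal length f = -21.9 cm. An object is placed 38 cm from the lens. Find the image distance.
1/di = 1/f − 1/do → di = -13.89 cm (virtual image)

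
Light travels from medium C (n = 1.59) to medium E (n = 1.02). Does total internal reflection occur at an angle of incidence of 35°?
θc = arcsin(n₂/n₁) = 39.9°; 35° < θc, so no — the ray refracts.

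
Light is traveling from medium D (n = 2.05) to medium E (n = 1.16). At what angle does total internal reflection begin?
θc = arcsin(n₂/n₁) = 34.46°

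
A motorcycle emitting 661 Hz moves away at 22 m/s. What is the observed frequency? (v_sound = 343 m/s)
f_obs = f·v/(v + v_s) = 621.2 Hz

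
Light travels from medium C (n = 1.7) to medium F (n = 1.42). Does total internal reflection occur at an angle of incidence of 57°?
θc = arcsin(n₂/n₁) = 56.65°; 57° > θc, so yes — total internal reflection.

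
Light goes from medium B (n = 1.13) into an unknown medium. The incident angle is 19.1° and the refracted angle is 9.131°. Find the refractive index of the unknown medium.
n₂ = n₁·sin θ₁ / sin θ₂ = 2.33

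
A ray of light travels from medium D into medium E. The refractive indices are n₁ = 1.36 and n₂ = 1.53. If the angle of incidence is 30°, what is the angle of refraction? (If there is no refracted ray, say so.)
sin θ₂ = (n₁/n₂)·sin θ₁ = 0.4444 → θ₂ = 26.39°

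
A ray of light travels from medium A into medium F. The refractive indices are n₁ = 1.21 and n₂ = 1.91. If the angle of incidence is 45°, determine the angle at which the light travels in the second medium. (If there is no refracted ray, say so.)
sin θ₂ = (n₁/n₂)·sin θ₁ = 0.448 → θ₂ = 26.61°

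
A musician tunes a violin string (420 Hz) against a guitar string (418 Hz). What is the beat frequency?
2 Hz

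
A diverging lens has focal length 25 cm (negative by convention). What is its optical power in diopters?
P = 1/f = -4 D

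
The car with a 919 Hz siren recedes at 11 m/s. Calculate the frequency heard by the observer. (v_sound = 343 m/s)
f_obs = f·v/(v + v_s) = 890.4 Hz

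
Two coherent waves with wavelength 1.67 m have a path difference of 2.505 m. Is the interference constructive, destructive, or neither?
destructive — path difference = 1.5λ, an odd multiple of λ/2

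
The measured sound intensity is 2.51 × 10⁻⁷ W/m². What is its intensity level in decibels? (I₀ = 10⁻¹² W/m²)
β = 10·log₁₀(I/I₀) = 54 dB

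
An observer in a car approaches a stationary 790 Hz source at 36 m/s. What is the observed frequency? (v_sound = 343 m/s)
f_obs = f·(v + v_o)/v = 872.9 Hz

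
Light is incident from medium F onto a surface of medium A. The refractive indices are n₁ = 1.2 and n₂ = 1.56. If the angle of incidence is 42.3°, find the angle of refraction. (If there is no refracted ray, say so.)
sin θ₂ = (n₁/n₂)·sin θ₁ = 0.5177 → θ₂ = 31.18°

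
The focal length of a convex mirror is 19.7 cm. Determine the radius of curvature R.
R = 2|f| = 39.4 cm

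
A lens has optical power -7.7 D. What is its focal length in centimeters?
f = 1/P = -12.99 cm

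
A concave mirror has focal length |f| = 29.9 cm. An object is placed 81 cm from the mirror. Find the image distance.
f = +29.9 cm (concave); 1/di = 1/f − 1/do → di = 47.4 cm (real image, in front of mirror)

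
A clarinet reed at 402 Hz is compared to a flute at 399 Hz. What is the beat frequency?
3 Hz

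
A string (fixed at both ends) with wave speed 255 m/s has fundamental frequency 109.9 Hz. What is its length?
L = v/(2f₁) = 1.16 m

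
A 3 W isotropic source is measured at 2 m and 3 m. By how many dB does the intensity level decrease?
Δβ = 20·log₁₀(r₂/r₁) = 3.522 dB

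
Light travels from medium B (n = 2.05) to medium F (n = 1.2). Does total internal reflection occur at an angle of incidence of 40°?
θc = arcsin(n₂/n₁) = 35.83°; 40° > θc, so yes — total internal reflection.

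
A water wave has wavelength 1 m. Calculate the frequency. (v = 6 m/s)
f = v/λ = 6 Hz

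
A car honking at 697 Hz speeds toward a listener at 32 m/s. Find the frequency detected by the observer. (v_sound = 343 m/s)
f_obs = f·v/(v − v_s) = 768.7 Hz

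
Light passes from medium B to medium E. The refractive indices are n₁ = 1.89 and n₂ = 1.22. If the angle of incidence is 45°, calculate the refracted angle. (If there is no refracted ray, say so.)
sin θ₂ = (n₁/n₂)·sin θ₁ = 1.095 > 1, so there is no refracted ray — the light undergoes total internal reflection.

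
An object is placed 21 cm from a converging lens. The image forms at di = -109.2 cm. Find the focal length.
1/f = 1/do + 1/di → f = 26 cm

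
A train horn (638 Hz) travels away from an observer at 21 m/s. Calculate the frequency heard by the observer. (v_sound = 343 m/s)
f_obs = f·v/(v + v_s) = 601.2 Hz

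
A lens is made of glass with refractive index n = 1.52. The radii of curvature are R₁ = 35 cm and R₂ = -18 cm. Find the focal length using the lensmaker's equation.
1/f = (n − 1)(1/R₁ − 1/R₂) → f = 22.86 cm (converging lens)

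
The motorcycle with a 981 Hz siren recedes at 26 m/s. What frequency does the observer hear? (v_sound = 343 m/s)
f_obs = f·v/(v + v_s) = 911.9 Hz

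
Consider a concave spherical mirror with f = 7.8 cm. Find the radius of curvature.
R = 2|f| = 15.6 cm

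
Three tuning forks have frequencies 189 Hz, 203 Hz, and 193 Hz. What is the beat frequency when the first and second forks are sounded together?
14 Hz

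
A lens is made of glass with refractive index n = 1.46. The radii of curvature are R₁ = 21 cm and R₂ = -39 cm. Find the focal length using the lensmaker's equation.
1/f = (n − 1)(1/R₁ − 1/R₂) → f = 29.67 cm (converging lens)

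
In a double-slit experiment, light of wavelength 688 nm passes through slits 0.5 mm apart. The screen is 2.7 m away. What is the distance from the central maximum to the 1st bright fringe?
y = mλL/d = 3.715 mm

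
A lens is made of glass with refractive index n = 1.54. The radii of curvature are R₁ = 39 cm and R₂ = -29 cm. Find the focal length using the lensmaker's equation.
1/f = (n − 1)(1/R₁ − 1/R₂) → f = 30.8 cm (converging lens)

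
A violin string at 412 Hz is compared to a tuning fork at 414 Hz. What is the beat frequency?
2 Hz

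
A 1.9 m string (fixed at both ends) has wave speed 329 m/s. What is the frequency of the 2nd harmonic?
fₙ = nv/(2L) = 173.2 Hz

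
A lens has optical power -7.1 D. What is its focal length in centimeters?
f = 1/P = -14.08 cm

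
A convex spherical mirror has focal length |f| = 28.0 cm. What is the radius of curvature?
R = 2|f| = 56 cm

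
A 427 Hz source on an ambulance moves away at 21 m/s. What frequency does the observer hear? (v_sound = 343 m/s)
f_obs = f·v/(v + v_s) = 402.4 Hz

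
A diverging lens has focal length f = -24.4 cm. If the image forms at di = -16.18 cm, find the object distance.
1/do = 1/f − 1/di → do = 48.03 cm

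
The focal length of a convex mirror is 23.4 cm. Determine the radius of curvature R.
R = 2|f| = 46.8 cm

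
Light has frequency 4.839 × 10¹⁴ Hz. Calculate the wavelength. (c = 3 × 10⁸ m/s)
λ = c/f = 620 nm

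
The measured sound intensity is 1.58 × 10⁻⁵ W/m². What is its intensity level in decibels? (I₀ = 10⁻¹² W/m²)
β = 10·log₁₀(I/I₀) = 71.99 dB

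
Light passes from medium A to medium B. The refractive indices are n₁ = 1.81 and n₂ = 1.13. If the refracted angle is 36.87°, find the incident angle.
sin θ₁ = (n₂/n₁)·sin θ₂ → θ₁ = 22°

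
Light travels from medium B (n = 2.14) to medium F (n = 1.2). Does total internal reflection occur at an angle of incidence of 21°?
θc = arcsin(n₂/n₁) = 34.11°; 21° < θc, so no — the ray refracts.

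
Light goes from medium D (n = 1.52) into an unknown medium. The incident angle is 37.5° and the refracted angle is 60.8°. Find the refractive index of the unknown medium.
n₂ = n₁·sin θ₁ / sin θ₂ = 1.06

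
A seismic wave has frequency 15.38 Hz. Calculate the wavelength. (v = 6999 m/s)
λ = v/f = 455.1 m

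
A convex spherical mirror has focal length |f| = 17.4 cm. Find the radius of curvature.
R = 2|f| = 34.8 cm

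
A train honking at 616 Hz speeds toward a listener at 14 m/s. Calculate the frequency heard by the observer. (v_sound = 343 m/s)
f_obs = f·v/(v − v_s) = 642.2 Hz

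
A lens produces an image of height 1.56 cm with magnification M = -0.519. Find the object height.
ho = |hi|/|M| = 3.006 cm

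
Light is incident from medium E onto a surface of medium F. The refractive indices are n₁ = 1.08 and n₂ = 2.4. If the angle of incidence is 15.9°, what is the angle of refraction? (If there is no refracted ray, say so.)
sin θ₂ = (n₁/n₂)·sin θ₁ = 0.1233 → θ₂ = 7.082°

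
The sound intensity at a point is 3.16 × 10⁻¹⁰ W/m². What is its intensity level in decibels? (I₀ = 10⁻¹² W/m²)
β = 10·log₁₀(I/I₀) = 25 dB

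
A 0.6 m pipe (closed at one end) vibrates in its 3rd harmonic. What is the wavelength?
λₙ = 4L/n = 0.8 m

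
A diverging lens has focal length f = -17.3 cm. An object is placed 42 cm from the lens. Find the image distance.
1/di = 1/f − 1/do → di = -12.25 cm (virtual image)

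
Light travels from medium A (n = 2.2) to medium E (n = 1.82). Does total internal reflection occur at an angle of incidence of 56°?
θc = arcsin(n₂/n₁) = 55.82°; 56° > θc, so yes — total internal reflection.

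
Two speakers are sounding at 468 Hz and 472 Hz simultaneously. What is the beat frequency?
4 Hz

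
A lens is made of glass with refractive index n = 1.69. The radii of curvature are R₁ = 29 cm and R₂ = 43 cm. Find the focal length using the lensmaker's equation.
1/f = (n − 1)(1/R₁ − 1/R₂) → f = 129.1 cm (converging lens)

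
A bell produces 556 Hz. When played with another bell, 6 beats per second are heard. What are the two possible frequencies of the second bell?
f₂ = 556 ± 6 Hz → 562 Hz or 550 Hz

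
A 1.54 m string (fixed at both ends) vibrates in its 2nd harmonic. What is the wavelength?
λₙ = 2L/n = 1.54 m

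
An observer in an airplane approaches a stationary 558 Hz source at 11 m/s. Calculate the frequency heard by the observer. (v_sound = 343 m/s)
f_obs = f·(v + v_o)/v = 575.9 Hz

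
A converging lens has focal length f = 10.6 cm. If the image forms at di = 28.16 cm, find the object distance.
1/do = 1/f − 1/di → do = 17 cm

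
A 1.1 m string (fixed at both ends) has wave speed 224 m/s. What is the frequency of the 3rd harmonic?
fₙ = nv/(2L) = 305.5 Hz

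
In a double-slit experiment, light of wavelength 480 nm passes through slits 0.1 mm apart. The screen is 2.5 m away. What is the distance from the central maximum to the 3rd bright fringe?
y = mλL/d = 36 mm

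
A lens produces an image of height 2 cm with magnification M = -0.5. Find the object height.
ho = |hi|/|M| = 4 cm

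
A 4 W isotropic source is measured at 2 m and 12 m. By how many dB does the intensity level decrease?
Δβ = 20·log₁₀(r₂/r₁) = 15.56 dB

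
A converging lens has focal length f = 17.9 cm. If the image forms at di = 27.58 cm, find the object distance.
1/do = 1/f − 1/di → do = 51 cm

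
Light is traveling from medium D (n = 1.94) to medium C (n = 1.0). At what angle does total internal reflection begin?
θc = arcsin(n₂/n₁) = 31.03°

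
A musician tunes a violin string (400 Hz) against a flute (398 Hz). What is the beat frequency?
2 Hz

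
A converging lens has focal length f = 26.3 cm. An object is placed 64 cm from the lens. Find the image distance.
1/di = 1/f − 1/do → di = 44.65 cm (real image)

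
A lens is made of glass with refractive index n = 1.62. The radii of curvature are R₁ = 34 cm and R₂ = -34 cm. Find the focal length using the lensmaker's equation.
1/f = (n − 1)(1/R₁ − 1/R₂) → f = 27.42 cm (converging lens)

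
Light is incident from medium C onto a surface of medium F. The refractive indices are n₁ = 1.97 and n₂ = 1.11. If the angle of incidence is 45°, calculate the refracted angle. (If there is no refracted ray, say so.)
sin θ₂ = (n₁/n₂)·sin θ₁ = 1.255 > 1, so there is no refracted ray — the light undergoes total internal reflection.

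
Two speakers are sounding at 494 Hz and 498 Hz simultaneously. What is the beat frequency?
4 Hz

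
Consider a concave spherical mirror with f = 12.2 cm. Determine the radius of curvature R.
R = 2|f| = 24.4 cm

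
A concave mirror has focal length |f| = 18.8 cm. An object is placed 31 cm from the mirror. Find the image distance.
f = +18.8 cm (concave); 1/di = 1/f − 1/do → di = 47.77 cm (real image, in front of mirror)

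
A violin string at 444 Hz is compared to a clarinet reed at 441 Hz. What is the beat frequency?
3 Hz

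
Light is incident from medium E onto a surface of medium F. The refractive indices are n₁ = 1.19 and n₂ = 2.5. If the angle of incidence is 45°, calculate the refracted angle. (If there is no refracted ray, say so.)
sin θ₂ = (n₁/n₂)·sin θ₁ = 0.3366 → θ₂ = 19.67°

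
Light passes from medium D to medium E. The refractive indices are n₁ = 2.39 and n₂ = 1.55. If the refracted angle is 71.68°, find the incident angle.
sin θ₁ = (n₂/n₁)·sin θ₂ → θ₁ = 38°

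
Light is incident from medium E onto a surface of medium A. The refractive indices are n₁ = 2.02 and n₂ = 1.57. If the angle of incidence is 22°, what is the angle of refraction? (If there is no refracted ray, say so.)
sin θ₂ = (n₁/n₂)·sin θ₁ = 0.482 → θ₂ = 28.81°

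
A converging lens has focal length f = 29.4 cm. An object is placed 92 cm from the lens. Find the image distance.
1/di = 1/f − 1/do → di = 43.21 cm (real image)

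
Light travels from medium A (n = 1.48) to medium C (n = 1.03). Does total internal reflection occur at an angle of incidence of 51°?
θc = arcsin(n₂/n₁) = 44.1°; 51° > θc, so yes — total internal reflection.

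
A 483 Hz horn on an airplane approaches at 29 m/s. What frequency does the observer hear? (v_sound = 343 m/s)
f_obs = f·v/(v − v_s) = 527.6 Hz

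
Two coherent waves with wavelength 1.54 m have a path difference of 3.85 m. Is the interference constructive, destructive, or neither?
destructive — path difference = 2.5λ, an odd multiple of λ/2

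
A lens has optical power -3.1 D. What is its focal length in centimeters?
f = 1/P = -32.26 cm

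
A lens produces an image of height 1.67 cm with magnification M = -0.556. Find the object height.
ho = |hi|/|M| = 3.004 cm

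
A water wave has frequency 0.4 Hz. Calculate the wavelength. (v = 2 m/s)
λ = v/f = 5 m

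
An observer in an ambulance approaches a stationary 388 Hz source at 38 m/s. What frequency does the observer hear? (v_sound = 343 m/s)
f_obs = f·(v + v_o)/v = 431 Hz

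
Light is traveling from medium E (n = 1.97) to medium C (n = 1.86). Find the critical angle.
θc = arcsin(n₂/n₁) = 70.76°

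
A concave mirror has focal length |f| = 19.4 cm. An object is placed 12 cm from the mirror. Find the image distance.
f = +19.4 cm (concave); 1/di = 1/f − 1/do → di = -31.46 cm (virtual image, behind mirror)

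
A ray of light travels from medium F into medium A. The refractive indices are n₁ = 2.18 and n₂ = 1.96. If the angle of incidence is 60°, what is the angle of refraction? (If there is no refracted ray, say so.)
sin θ₂ = (n₁/n₂)·sin θ₁ = 0.9632 → θ₂ = 74.41°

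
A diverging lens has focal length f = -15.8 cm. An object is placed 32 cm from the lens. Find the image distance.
1/di = 1/f − 1/do → di = -10.58 cm (virtual image)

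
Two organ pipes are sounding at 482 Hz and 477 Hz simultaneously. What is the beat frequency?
5 Hz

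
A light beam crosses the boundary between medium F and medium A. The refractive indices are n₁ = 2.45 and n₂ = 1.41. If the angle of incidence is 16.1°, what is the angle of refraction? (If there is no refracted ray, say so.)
sin θ₂ = (n₁/n₂)·sin θ₁ = 0.4819 → θ₂ = 28.81°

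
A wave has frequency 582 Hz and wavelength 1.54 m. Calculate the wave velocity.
v = fλ = 896.3 m/s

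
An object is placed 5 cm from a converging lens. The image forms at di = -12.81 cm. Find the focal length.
1/f = 1/do + 1/di → f = 8.201 cm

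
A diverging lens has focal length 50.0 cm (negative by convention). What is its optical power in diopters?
P = 1/f = -2 D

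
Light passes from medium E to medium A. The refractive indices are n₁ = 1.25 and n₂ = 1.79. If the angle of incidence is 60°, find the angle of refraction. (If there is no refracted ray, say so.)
sin θ₂ = (n₁/n₂)·sin θ₁ = 0.6048 → θ₂ = 37.21°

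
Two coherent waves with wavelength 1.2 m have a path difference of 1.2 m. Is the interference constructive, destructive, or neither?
constructive — path difference = 1λ, a whole number of wavelengths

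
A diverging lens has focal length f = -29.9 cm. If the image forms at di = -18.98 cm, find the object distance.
1/do = 1/f − 1/di → do = 51.97 cm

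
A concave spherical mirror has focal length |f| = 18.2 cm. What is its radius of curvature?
R = 2|f| = 36.4 cm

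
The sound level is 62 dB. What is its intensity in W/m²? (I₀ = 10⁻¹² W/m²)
I = I₀·10^(β/10) = 1.58 × 10⁻⁶ W/m²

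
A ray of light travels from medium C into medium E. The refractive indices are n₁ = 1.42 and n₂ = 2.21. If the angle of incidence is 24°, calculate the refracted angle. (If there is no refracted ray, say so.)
sin θ₂ = (n₁/n₂)·sin θ₁ = 0.2613 → θ₂ = 15.15°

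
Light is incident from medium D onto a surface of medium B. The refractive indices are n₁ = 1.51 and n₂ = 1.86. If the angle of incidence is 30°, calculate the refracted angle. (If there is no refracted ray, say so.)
sin θ₂ = (n₁/n₂)·sin θ₁ = 0.4059 → θ₂ = 23.95°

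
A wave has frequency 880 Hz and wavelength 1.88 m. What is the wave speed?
v = fλ = 1654 m/s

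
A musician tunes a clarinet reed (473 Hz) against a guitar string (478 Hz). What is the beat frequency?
5 Hz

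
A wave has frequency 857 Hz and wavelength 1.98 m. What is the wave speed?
v = fλ = 1697 m/s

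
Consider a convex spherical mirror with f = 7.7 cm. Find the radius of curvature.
R = 2|f| = 15.4 cm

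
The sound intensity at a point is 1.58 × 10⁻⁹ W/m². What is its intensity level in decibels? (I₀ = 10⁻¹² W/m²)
β = 10·log₁₀(I/I₀) = 31.99 dB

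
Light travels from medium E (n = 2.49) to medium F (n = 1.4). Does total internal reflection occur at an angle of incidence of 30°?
θc = arcsin(n₂/n₁) = 34.21°; 30° < θc, so no — the ray refracts.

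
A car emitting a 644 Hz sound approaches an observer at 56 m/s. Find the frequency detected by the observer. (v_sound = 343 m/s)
f_obs = f·v/(v − v_s) = 769.7 Hz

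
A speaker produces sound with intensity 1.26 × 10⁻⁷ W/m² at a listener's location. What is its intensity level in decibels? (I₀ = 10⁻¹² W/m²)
β = 10·log₁₀(I/I₀) = 51 dB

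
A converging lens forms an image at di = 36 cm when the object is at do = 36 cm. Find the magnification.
M = −di/do = -1 (inverted image)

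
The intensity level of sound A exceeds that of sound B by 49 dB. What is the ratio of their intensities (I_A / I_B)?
I_A/I_B = 10^(Δβ/10) = 79430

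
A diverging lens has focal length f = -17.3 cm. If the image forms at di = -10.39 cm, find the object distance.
1/do = 1/f − 1/di → do = 26.01 cm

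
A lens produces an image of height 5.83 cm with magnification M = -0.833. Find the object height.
ho = |hi|/|M| = 6.999 cm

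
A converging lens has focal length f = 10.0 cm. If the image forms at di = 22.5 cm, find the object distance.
1/do = 1/f − 1/di → do = 18 cm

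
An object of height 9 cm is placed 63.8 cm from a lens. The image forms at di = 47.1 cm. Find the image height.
hi = (-di/do) × ho = -6.644 cm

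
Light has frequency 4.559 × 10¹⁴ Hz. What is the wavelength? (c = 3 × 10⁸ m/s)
λ = c/f = 658 nm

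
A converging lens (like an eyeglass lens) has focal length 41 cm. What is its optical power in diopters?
P = 1/f = 2.439 D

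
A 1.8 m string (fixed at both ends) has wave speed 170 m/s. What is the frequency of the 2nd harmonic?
fₙ = nv/(2L) = 94.44 Hz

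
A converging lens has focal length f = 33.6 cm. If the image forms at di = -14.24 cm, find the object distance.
1/do = 1/f − 1/di → do = 10 cm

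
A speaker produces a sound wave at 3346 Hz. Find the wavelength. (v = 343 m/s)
λ = v/f = 0.1025 m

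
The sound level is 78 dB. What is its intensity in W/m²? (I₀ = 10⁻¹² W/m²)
I = I₀·10^(β/10) = 6.31 × 10⁻⁵ W/m²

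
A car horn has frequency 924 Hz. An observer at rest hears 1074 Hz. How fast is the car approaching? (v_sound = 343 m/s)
v_s = v·(1 − f/f_obs) = 47.91 m/s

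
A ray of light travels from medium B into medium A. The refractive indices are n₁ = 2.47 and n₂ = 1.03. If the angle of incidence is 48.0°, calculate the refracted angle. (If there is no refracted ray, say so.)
sin θ₂ = (n₁/n₂)·sin θ₁ = 1.782 > 1, so there is no refracted ray — the light undergoes total internal reflection.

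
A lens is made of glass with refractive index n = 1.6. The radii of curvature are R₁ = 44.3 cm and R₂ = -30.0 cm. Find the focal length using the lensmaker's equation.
1/f = (n − 1)(1/R₁ − 1/R₂) → f = 29.81 cm (converging lens)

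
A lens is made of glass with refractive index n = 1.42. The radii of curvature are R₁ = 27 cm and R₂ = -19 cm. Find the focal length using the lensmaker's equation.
1/f = (n − 1)(1/R₁ − 1/R₂) → f = 26.55 cm (converging lens)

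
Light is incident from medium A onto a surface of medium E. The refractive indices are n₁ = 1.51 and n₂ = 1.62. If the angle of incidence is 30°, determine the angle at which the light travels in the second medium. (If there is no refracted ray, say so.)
sin θ₂ = (n₁/n₂)·sin θ₁ = 0.466 → θ₂ = 27.78°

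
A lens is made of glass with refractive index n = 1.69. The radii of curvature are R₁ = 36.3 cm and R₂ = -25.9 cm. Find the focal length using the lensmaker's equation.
1/f = (n − 1)(1/R₁ − 1/R₂) → f = 21.91 cm (converging lens)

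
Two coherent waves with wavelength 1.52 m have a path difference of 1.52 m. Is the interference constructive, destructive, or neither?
constructive — path difference = 1λ, a whole number of wavelengths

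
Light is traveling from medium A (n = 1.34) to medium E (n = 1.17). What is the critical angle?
θc = arcsin(n₂/n₁) = 60.82°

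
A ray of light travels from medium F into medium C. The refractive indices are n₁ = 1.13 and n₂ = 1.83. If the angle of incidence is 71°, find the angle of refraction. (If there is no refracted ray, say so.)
sin θ₂ = (n₁/n₂)·sin θ₁ = 0.5838 → θ₂ = 35.72°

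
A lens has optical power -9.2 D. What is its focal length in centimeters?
f = 1/P = -10.87 cm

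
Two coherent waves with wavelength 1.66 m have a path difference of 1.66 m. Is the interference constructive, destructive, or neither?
constructive — path difference = 1λ, a whole number of wavelengths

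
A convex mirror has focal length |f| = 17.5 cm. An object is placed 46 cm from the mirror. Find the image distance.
f = −17.5 cm (convex); 1/di = 1/f − 1/do → di = -12.68 cm (virtual image, behind mirror)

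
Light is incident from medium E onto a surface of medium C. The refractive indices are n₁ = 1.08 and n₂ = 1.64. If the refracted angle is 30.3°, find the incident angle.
sin θ₁ = (n₂/n₁)·sin θ₂ → θ₁ = 50.01°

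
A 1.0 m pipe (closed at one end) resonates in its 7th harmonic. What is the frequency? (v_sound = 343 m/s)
fₙ = nv/(4L) = 600.2 Hz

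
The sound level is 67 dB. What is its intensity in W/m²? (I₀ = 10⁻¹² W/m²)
I = I₀·10^(β/10) = 5.01 × 10⁻⁶ W/m²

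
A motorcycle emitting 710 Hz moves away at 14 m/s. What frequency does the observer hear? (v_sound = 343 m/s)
f_obs = f·v/(v + v_s) = 682.2 Hz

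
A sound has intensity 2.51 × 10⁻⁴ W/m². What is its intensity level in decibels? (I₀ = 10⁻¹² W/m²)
β = 10·log₁₀(I/I₀) = 84 dB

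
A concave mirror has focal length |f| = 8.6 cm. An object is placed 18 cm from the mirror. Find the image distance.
f = +8.6 cm (concave); 1/di = 1/f − 1/do → di = 16.47 cm (real image, in front of mirror)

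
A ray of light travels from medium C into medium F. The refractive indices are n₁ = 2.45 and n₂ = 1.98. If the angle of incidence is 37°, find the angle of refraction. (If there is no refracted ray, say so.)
sin θ₂ = (n₁/n₂)·sin θ₁ = 0.7447 → θ₂ = 48.13°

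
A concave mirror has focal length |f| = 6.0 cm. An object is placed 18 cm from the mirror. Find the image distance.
f = +6.0 cm (concave); 1/di = 1/f − 1/do → di = 9 cm (real image, in front of mirror)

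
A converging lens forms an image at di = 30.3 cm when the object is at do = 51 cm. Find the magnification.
M = −di/do = -0.5941 (inverted image)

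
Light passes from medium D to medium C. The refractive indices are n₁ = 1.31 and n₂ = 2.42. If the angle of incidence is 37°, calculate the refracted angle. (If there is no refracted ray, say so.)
sin θ₂ = (n₁/n₂)·sin θ₁ = 0.3258 → θ₂ = 19.01°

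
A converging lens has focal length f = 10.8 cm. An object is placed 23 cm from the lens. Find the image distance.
1/di = 1/f − 1/do → di = 20.36 cm (real image)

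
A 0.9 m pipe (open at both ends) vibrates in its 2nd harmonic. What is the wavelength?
λₙ = 2L/n = 0.9 m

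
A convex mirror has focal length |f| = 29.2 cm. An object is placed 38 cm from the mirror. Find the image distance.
f = −29.2 cm (convex); 1/di = 1/f − 1/do → di = -16.51 cm (virtual image, behind mirror)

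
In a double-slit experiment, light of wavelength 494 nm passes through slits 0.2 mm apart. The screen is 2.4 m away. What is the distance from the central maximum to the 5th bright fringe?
y = mλL/d = 29.64 mm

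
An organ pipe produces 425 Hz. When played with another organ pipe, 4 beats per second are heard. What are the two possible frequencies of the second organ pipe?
f₂ = 425 ± 4 Hz → 429 Hz or 421 Hz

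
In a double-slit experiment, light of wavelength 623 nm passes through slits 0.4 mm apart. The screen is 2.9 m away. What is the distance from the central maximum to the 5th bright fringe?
y = mλL/d = 22.58 mm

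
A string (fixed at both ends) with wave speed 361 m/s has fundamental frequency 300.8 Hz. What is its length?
L = v/(2f₁) = 0.6001 m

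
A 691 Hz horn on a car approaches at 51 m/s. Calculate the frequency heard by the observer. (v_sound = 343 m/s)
f_obs = f·v/(v − v_s) = 811.7 Hz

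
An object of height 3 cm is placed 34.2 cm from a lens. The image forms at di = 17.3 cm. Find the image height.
hi = (-di/do) × ho = -1.518 cm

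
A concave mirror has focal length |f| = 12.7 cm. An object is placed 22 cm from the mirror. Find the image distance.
f = +12.7 cm (concave); 1/di = 1/f − 1/do → di = 30.04 cm (real image, in front of mirror)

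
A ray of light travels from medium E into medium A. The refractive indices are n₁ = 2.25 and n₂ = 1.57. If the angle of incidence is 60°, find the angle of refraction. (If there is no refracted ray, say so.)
sin θ₂ = (n₁/n₂)·sin θ₁ = 1.241 > 1, so there is no refracted ray — the light undergoes total internal reflection.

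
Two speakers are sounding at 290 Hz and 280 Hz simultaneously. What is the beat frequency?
10 Hz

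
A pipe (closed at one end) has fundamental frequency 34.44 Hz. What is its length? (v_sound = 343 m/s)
L = v/(4f₁) = 2.49 m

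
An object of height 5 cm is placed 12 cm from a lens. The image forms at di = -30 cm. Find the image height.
hi = (-di/do) × ho = 12.5 cm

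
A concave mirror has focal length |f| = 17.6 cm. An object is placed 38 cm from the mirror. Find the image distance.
f = +17.6 cm (concave); 1/di = 1/f − 1/do → di = 32.78 cm (real image, in front of mirror)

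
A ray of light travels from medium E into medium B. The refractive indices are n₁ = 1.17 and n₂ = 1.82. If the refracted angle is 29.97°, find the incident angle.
sin θ₁ = (n₂/n₁)·sin θ₂ → θ₁ = 50.99°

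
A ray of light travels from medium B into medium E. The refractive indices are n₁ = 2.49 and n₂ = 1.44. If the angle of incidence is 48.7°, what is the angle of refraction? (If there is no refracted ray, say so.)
sin θ₂ = (n₁/n₂)·sin θ₁ = 1.299 > 1, so there is no refracted ray — the light undergoes total internal reflection.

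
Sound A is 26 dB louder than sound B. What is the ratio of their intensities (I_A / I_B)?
I_A/I_B = 10^(Δβ/10) = 398.1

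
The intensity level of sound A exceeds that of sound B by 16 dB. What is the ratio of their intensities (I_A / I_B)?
I_A/I_B = 10^(Δβ/10) = 39.81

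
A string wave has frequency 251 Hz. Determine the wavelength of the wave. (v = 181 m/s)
λ = v/f = 0.7211 m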